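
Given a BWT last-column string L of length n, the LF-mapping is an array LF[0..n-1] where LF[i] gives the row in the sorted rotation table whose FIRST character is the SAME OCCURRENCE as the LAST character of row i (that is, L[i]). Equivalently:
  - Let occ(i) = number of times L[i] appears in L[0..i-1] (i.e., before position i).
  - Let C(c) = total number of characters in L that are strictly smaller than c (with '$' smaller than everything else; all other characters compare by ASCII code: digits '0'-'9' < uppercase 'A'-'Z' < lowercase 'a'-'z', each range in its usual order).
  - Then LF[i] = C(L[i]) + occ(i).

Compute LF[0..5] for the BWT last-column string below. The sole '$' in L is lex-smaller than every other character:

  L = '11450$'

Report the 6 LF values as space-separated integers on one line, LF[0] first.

Char counts: '$':1, '0':1, '1':2, '4':1, '5':1
C (first-col start): C('$')=0, C('0')=1, C('1')=2, C('4')=4, C('5')=5
L[0]='1': occ=0, LF[0]=C('1')+0=2+0=2
L[1]='1': occ=1, LF[1]=C('1')+1=2+1=3
L[2]='4': occ=0, LF[2]=C('4')+0=4+0=4
L[3]='5': occ=0, LF[3]=C('5')+0=5+0=5
L[4]='0': occ=0, LF[4]=C('0')+0=1+0=1
L[5]='$': occ=0, LF[5]=C('$')+0=0+0=0

Answer: 2 3 4 5 1 0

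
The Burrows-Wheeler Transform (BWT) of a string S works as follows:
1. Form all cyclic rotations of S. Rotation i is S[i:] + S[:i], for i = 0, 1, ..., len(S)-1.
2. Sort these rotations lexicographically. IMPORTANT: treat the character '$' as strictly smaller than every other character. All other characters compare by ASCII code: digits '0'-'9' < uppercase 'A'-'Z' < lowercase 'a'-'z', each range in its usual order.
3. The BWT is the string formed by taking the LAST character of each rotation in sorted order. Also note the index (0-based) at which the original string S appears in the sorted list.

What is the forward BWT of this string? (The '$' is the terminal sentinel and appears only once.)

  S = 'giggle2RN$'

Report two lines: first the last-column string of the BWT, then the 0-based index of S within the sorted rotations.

All 10 rotations (rotation i = S[i:]+S[:i]):
  rot[0] = giggle2RN$
  rot[1] = iggle2RN$g
  rot[2] = ggle2RN$gi
  rot[3] = gle2RN$gig
  rot[4] = le2RN$gigg
  rot[5] = e2RN$giggl
  rot[6] = 2RN$giggle
  rot[7] = RN$giggle2
  rot[8] = N$giggle2R
  rot[9] = $giggle2RN
Sorted (with $ < everything):
  sorted[0] = $giggle2RN  (last char: 'N')
  sorted[1] = 2RN$giggle  (last char: 'e')
  sorted[2] = N$giggle2R  (last char: 'R')
  sorted[3] = RN$giggle2  (last char: '2')
  sorted[4] = e2RN$giggl  (last char: 'l')
  sorted[5] = ggle2RN$gi  (last char: 'i')
  sorted[6] = giggle2RN$  (last char: '$')
  sorted[7] = gle2RN$gig  (last char: 'g')
  sorted[8] = iggle2RN$g  (last char: 'g')
  sorted[9] = le2RN$gigg  (last char: 'g')
Last column: NeR2li$ggg
Original string S is at sorted index 6

Answer: NeR2li$ggg
6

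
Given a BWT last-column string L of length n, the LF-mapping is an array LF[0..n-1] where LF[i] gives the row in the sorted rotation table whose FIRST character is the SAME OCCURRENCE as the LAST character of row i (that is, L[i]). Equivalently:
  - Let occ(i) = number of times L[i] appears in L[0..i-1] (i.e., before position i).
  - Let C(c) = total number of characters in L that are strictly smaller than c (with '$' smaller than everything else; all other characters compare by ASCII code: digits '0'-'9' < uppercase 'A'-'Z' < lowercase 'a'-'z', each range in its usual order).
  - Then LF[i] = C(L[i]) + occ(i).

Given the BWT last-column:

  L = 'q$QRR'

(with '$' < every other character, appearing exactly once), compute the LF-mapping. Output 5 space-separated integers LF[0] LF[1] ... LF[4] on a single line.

Char counts: '$':1, 'Q':1, 'R':2, 'q':1
C (first-col start): C('$')=0, C('Q')=1, C('R')=2, C('q')=4
L[0]='q': occ=0, LF[0]=C('q')+0=4+0=4
L[1]='$': occ=0, LF[1]=C('$')+0=0+0=0
L[2]='Q': occ=0, LF[2]=C('Q')+0=1+0=1
L[3]='R': occ=0, LF[3]=C('R')+0=2+0=2
L[4]='R': occ=1, LF[4]=C('R')+1=2+1=3

Answer: 4 0 1 2 3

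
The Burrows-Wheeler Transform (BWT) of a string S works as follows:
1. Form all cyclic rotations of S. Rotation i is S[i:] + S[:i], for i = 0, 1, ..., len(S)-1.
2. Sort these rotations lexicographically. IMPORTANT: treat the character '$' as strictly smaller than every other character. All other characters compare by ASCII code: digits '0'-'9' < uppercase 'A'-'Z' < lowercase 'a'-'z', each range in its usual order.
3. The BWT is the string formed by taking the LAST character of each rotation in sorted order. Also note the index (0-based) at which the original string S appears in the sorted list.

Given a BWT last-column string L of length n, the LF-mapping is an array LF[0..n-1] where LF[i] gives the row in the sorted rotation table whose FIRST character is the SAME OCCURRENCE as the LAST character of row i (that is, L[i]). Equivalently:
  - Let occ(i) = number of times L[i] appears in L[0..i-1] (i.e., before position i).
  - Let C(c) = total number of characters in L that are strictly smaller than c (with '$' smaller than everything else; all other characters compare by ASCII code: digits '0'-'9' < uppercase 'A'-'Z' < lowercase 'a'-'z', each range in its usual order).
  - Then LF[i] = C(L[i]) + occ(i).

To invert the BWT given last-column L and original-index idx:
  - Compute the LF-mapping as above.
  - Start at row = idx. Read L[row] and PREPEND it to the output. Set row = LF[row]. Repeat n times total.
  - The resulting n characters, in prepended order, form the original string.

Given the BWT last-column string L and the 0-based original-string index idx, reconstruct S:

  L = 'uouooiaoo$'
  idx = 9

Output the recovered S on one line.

Answer: uioooaoou$

Derivation:
LF mapping: 8 3 9 4 5 2 1 6 7 0
Walk LF starting at row 9, prepending L[row]:
  step 1: row=9, L[9]='$', prepend. Next row=LF[9]=0
  step 2: row=0, L[0]='u', prepend. Next row=LF[0]=8
  step 3: row=8, L[8]='o', prepend. Next row=LF[8]=7
  step 4: row=7, L[7]='o', prepend. Next row=LF[7]=6
  step 5: row=6, L[6]='a', prepend. Next row=LF[6]=1
  step 6: row=1, L[1]='o', prepend. Next row=LF[1]=3
  step 7: row=3, L[3]='o', prepend. Next row=LF[3]=4
  step 8: row=4, L[4]='o', prepend. Next row=LF[4]=5
  step 9: row=5, L[5]='i', prepend. Next row=LF[5]=2
  step 10: row=2, L[2]='u', prepend. Next row=LF[2]=9
Reversed output: uioooaoou$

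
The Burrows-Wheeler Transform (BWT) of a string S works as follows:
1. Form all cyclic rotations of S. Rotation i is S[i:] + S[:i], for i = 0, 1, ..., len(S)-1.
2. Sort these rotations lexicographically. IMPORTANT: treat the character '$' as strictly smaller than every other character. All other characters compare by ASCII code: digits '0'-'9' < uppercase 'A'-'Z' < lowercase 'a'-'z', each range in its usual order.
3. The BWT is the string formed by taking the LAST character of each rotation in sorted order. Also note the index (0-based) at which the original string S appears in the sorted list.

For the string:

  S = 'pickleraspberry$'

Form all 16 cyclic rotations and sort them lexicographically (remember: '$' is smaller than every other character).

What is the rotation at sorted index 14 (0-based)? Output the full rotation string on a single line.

All 16 rotations (rotation i = S[i:]+S[:i]):
  rot[0] = pickleraspberry$
  rot[1] = ickleraspberry$p
  rot[2] = ckleraspberry$pi
  rot[3] = kleraspberry$pic
  rot[4] = leraspberry$pick
  rot[5] = eraspberry$pickl
  rot[6] = raspberry$pickle
  rot[7] = aspberry$pickler
  rot[8] = spberry$picklera
  rot[9] = pberry$pickleras
  rot[10] = berry$picklerasp
  rot[11] = erry$pickleraspb
  rot[12] = rry$pickleraspbe
  rot[13] = ry$pickleraspber
  rot[14] = y$pickleraspberr
  rot[15] = $pickleraspberry
Sorted (with $ < everything):
  sorted[0] = $pickleraspberry
  sorted[1] = aspberry$pickler
  sorted[2] = berry$picklerasp
  sorted[3] = ckleraspberry$pi
  sorted[4] = eraspberry$pickl
  sorted[5] = erry$pickleraspb
  sorted[6] = ickleraspberry$p
  sorted[7] = kleraspberry$pic
  sorted[8] = leraspberry$pick
  sorted[9] = pberry$pickleras
  sorted[10] = pickleraspberry$
  sorted[11] = raspberry$pickle
  sorted[12] = rry$pickleraspbe
  sorted[13] = ry$pickleraspber
  sorted[14] = spberry$picklera
  sorted[15] = y$pickleraspberr
sorted[14] = spberry$picklera

Answer: spberry$picklera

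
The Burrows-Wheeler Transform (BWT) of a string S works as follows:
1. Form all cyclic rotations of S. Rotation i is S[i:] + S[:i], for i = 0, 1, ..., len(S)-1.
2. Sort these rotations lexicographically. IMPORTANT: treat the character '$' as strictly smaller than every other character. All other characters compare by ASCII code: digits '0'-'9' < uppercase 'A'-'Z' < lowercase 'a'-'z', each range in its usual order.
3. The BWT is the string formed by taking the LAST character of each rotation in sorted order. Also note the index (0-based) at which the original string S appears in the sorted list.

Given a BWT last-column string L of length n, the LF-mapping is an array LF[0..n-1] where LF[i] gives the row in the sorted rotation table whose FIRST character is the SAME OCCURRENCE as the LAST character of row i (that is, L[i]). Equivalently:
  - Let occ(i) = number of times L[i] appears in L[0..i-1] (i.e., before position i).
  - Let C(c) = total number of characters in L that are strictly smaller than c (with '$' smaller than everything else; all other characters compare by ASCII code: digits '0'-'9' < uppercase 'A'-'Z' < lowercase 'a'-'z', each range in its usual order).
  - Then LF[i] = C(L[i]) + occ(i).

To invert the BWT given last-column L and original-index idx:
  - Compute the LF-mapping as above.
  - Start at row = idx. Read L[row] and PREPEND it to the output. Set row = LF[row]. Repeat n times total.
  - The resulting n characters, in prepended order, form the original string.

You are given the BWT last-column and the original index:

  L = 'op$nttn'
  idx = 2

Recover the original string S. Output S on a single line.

LF mapping: 3 4 0 1 5 6 2
Walk LF starting at row 2, prepending L[row]:
  step 1: row=2, L[2]='$', prepend. Next row=LF[2]=0
  step 2: row=0, L[0]='o', prepend. Next row=LF[0]=3
  step 3: row=3, L[3]='n', prepend. Next row=LF[3]=1
  step 4: row=1, L[1]='p', prepend. Next row=LF[1]=4
  step 5: row=4, L[4]='t', prepend. Next row=LF[4]=5
  step 6: row=5, L[5]='t', prepend. Next row=LF[5]=6
  step 7: row=6, L[6]='n', prepend. Next row=LF[6]=2
Reversed output: nttpno$

Answer: nttpno$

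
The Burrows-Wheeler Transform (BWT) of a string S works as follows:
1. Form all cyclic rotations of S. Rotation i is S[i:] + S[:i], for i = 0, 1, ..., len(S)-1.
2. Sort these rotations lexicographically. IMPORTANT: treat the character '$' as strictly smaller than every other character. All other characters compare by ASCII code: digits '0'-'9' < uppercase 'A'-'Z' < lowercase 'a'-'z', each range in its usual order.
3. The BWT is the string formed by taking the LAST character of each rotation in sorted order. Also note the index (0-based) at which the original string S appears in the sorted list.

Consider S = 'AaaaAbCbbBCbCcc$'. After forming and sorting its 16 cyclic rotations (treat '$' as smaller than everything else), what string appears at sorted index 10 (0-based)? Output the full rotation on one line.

Answer: bBCbCcc$AaaaAbCb

Derivation:
All 16 rotations (rotation i = S[i:]+S[:i]):
  rot[0] = AaaaAbCbbBCbCcc$
  rot[1] = aaaAbCbbBCbCcc$A
  rot[2] = aaAbCbbBCbCcc$Aa
  rot[3] = aAbCbbBCbCcc$Aaa
  rot[4] = AbCbbBCbCcc$Aaaa
  rot[5] = bCbbBCbCcc$AaaaA
  rot[6] = CbbBCbCcc$AaaaAb
  rot[7] = bbBCbCcc$AaaaAbC
  rot[8] = bBCbCcc$AaaaAbCb
  rot[9] = BCbCcc$AaaaAbCbb
  rot[10] = CbCcc$AaaaAbCbbB
  rot[11] = bCcc$AaaaAbCbbBC
  rot[12] = Ccc$AaaaAbCbbBCb
  rot[13] = cc$AaaaAbCbbBCbC
  rot[14] = c$AaaaAbCbbBCbCc
  rot[15] = $AaaaAbCbbBCbCcc
Sorted (with $ < everything):
  sorted[0] = $AaaaAbCbbBCbCcc
  sorted[1] = AaaaAbCbbBCbCcc$
  sorted[2] = AbCbbBCbCcc$Aaaa
  sorted[3] = BCbCcc$AaaaAbCbb
  sorted[4] = CbCcc$AaaaAbCbbB
  sorted[5] = CbbBCbCcc$AaaaAb
  sorted[6] = Ccc$AaaaAbCbbBCb
  sorted[7] = aAbCbbBCbCcc$Aaa
  sorted[8] = aaAbCbbBCbCcc$Aa
  sorted[9] = aaaAbCbbBCbCcc$A
  sorted[10] = bBCbCcc$AaaaAbCb
  sorted[11] = bCbbBCbCcc$AaaaA
  sorted[12] = bCcc$AaaaAbCbbBC
  sorted[13] = bbBCbCcc$AaaaAbC
  sorted[14] = c$AaaaAbCbbBCbCc
  sorted[15] = cc$AaaaAbCbbBCbC
sorted[10] = bBCbCcc$AaaaAbCb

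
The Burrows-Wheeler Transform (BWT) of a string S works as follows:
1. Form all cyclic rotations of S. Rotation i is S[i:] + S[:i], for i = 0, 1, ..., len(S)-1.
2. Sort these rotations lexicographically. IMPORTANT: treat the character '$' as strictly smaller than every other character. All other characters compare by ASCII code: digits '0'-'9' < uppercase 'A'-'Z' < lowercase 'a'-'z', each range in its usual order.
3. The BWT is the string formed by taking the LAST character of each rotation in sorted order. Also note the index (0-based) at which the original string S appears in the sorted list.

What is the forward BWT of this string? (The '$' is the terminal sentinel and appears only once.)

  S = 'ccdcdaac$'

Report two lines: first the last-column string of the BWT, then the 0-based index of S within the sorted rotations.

All 9 rotations (rotation i = S[i:]+S[:i]):
  rot[0] = ccdcdaac$
  rot[1] = cdcdaac$c
  rot[2] = dcdaac$cc
  rot[3] = cdaac$ccd
  rot[4] = daac$ccdc
  rot[5] = aac$ccdcd
  rot[6] = ac$ccdcda
  rot[7] = c$ccdcdaa
  rot[8] = $ccdcdaac
Sorted (with $ < everything):
  sorted[0] = $ccdcdaac  (last char: 'c')
  sorted[1] = aac$ccdcd  (last char: 'd')
  sorted[2] = ac$ccdcda  (last char: 'a')
  sorted[3] = c$ccdcdaa  (last char: 'a')
  sorted[4] = ccdcdaac$  (last char: '$')
  sorted[5] = cdaac$ccd  (last char: 'd')
  sorted[6] = cdcdaac$c  (last char: 'c')
  sorted[7] = daac$ccdc  (last char: 'c')
  sorted[8] = dcdaac$cc  (last char: 'c')
Last column: cdaa$dccc
Original string S is at sorted index 4

Answer: cdaa$dccc
4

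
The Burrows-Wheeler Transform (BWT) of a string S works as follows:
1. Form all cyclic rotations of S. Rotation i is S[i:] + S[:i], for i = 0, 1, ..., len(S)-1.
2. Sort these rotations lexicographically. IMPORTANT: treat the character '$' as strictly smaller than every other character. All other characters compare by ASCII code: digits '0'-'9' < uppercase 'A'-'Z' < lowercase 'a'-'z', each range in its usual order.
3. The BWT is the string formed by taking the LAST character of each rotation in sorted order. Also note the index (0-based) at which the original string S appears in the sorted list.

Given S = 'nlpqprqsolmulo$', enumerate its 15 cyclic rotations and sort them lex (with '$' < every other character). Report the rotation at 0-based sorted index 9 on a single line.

Answer: prqsolmulo$nlpq

Derivation:
All 15 rotations (rotation i = S[i:]+S[:i]):
  rot[0] = nlpqprqsolmulo$
  rot[1] = lpqprqsolmulo$n
  rot[2] = pqprqsolmulo$nl
  rot[3] = qprqsolmulo$nlp
  rot[4] = prqsolmulo$nlpq
  rot[5] = rqsolmulo$nlpqp
  rot[6] = qsolmulo$nlpqpr
  rot[7] = solmulo$nlpqprq
  rot[8] = olmulo$nlpqprqs
  rot[9] = lmulo$nlpqprqso
  rot[10] = mulo$nlpqprqsol
  rot[11] = ulo$nlpqprqsolm
  rot[12] = lo$nlpqprqsolmu
  rot[13] = o$nlpqprqsolmul
  rot[14] = $nlpqprqsolmulo
Sorted (with $ < everything):
  sorted[0] = $nlpqprqsolmulo
  sorted[1] = lmulo$nlpqprqso
  sorted[2] = lo$nlpqprqsolmu
  sorted[3] = lpqprqsolmulo$n
  sorted[4] = mulo$nlpqprqsol
  sorted[5] = nlpqprqsolmulo$
  sorted[6] = o$nlpqprqsolmul
  sorted[7] = olmulo$nlpqprqs
  sorted[8] = pqprqsolmulo$nl
  sorted[9] = prqsolmulo$nlpq
  sorted[10] = qprqsolmulo$nlp
  sorted[11] = qsolmulo$nlpqpr
  sorted[12] = rqsolmulo$nlpqp
  sorted[13] = solmulo$nlpqprq
  sorted[14] = ulo$nlpqprqsolm
sorted[9] = prqsolmulo$nlpq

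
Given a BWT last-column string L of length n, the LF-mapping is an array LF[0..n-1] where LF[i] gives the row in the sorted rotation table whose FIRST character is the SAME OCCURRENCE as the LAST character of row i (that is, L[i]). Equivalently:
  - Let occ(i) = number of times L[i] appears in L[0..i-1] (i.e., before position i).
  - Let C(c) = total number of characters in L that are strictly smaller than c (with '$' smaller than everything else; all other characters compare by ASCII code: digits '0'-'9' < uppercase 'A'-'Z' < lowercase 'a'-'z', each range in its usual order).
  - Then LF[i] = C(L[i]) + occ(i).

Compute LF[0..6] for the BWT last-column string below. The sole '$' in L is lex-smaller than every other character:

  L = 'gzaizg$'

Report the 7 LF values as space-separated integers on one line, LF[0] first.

Char counts: '$':1, 'a':1, 'g':2, 'i':1, 'z':2
C (first-col start): C('$')=0, C('a')=1, C('g')=2, C('i')=4, C('z')=5
L[0]='g': occ=0, LF[0]=C('g')+0=2+0=2
L[1]='z': occ=0, LF[1]=C('z')+0=5+0=5
L[2]='a': occ=0, LF[2]=C('a')+0=1+0=1
L[3]='i': occ=0, LF[3]=C('i')+0=4+0=4
L[4]='z': occ=1, LF[4]=C('z')+1=5+1=6
L[5]='g': occ=1, LF[5]=C('g')+1=2+1=3
L[6]='$': occ=0, LF[6]=C('$')+0=0+0=0

Answer: 2 5 1 4 6 3 0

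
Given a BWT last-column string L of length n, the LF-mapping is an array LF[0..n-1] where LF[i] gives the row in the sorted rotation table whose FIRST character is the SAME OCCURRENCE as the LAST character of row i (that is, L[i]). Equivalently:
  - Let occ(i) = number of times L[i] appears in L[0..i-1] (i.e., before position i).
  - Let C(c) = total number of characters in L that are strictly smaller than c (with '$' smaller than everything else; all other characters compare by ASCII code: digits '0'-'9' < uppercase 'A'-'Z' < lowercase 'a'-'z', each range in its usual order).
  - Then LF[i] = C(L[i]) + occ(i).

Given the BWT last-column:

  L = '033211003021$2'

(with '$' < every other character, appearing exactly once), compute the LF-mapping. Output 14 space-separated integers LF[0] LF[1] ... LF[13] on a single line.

Answer: 1 11 12 8 5 6 2 3 13 4 9 7 0 10

Derivation:
Char counts: '$':1, '0':4, '1':3, '2':3, '3':3
C (first-col start): C('$')=0, C('0')=1, C('1')=5, C('2')=8, C('3')=11
L[0]='0': occ=0, LF[0]=C('0')+0=1+0=1
L[1]='3': occ=0, LF[1]=C('3')+0=11+0=11
L[2]='3': occ=1, LF[2]=C('3')+1=11+1=12
L[3]='2': occ=0, LF[3]=C('2')+0=8+0=8
L[4]='1': occ=0, LF[4]=C('1')+0=5+0=5
L[5]='1': occ=1, LF[5]=C('1')+1=5+1=6
L[6]='0': occ=1, LF[6]=C('0')+1=1+1=2
L[7]='0': occ=2, LF[7]=C('0')+2=1+2=3
L[8]='3': occ=2, LF[8]=C('3')+2=11+2=13
L[9]='0': occ=3, LF[9]=C('0')+3=1+3=4
L[10]='2': occ=1, LF[10]=C('2')+1=8+1=9
L[11]='1': occ=2, LF[11]=C('1')+2=5+2=7
L[12]='$': occ=0, LF[12]=C('$')+0=0+0=0
L[13]='2': occ=2, LF[13]=C('2')+2=8+2=10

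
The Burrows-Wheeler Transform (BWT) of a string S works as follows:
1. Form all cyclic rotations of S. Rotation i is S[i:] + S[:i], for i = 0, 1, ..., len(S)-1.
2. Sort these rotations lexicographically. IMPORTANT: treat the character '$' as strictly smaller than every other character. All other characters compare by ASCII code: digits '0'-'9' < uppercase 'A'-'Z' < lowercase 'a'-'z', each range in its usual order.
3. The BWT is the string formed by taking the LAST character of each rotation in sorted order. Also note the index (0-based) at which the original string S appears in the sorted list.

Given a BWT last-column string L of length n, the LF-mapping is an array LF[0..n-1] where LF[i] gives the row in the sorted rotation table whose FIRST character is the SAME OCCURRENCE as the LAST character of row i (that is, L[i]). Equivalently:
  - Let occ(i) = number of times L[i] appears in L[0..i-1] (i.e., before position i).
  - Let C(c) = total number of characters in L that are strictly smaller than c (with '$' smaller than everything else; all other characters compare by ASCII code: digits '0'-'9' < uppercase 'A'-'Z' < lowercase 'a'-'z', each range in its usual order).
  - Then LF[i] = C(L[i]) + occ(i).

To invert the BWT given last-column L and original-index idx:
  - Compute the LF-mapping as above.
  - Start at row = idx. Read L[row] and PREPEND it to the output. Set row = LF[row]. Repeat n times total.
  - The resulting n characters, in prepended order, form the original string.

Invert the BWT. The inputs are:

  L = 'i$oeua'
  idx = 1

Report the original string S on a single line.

LF mapping: 3 0 4 2 5 1
Walk LF starting at row 1, prepending L[row]:
  step 1: row=1, L[1]='$', prepend. Next row=LF[1]=0
  step 2: row=0, L[0]='i', prepend. Next row=LF[0]=3
  step 3: row=3, L[3]='e', prepend. Next row=LF[3]=2
  step 4: row=2, L[2]='o', prepend. Next row=LF[2]=4
  step 5: row=4, L[4]='u', prepend. Next row=LF[4]=5
  step 6: row=5, L[5]='a', prepend. Next row=LF[5]=1
Reversed output: auoei$

Answer: auoei$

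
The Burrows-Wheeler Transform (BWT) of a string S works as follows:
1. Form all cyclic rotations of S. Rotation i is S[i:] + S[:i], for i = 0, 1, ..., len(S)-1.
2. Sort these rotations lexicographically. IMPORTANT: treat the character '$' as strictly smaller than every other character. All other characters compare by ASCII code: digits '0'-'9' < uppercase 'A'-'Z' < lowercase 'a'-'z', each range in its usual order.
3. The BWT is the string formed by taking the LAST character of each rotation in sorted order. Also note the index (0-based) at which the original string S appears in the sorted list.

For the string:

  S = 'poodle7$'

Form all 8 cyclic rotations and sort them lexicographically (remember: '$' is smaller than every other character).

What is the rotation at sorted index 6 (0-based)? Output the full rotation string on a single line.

All 8 rotations (rotation i = S[i:]+S[:i]):
  rot[0] = poodle7$
  rot[1] = oodle7$p
  rot[2] = odle7$po
  rot[3] = dle7$poo
  rot[4] = le7$pood
  rot[5] = e7$poodl
  rot[6] = 7$poodle
  rot[7] = $poodle7
Sorted (with $ < everything):
  sorted[0] = $poodle7
  sorted[1] = 7$poodle
  sorted[2] = dle7$poo
  sorted[3] = e7$poodl
  sorted[4] = le7$pood
  sorted[5] = odle7$po
  sorted[6] = oodle7$p
  sorted[7] = poodle7$
sorted[6] = oodle7$p

Answer: oodle7$p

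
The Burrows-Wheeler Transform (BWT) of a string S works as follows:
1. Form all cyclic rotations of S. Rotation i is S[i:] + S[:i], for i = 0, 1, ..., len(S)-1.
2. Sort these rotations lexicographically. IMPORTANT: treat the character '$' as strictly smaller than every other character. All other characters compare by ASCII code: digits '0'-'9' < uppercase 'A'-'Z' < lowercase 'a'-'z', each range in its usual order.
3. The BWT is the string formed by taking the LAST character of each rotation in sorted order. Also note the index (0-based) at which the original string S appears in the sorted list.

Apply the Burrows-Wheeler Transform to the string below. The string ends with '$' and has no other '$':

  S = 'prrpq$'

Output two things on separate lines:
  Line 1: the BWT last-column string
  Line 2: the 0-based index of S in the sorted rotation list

All 6 rotations (rotation i = S[i:]+S[:i]):
  rot[0] = prrpq$
  rot[1] = rrpq$p
  rot[2] = rpq$pr
  rot[3] = pq$prr
  rot[4] = q$prrp
  rot[5] = $prrpq
Sorted (with $ < everything):
  sorted[0] = $prrpq  (last char: 'q')
  sorted[1] = pq$prr  (last char: 'r')
  sorted[2] = prrpq$  (last char: '$')
  sorted[3] = q$prrp  (last char: 'p')
  sorted[4] = rpq$pr  (last char: 'r')
  sorted[5] = rrpq$p  (last char: 'p')
Last column: qr$prp
Original string S is at sorted index 2

Answer: qr$prp
2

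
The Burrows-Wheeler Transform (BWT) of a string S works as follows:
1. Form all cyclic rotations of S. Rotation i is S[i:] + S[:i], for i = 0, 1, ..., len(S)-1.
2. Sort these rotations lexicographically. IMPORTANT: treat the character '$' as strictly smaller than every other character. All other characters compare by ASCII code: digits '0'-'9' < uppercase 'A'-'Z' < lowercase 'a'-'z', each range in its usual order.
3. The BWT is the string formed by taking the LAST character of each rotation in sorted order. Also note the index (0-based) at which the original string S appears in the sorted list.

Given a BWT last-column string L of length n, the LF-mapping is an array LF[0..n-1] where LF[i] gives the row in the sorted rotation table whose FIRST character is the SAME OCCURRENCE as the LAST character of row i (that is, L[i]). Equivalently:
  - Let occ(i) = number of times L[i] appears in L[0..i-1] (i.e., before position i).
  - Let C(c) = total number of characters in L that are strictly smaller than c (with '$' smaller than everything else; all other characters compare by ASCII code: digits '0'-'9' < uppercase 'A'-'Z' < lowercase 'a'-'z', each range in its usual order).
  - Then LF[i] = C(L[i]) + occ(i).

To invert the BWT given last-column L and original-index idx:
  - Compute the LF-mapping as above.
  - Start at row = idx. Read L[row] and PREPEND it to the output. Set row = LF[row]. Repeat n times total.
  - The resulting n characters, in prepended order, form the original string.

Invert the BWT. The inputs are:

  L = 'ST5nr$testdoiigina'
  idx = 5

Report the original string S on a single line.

Answer: disintegrationT5S$

Derivation:
LF mapping: 2 3 1 11 14 0 16 6 15 17 5 13 8 9 7 10 12 4
Walk LF starting at row 5, prepending L[row]:
  step 1: row=5, L[5]='$', prepend. Next row=LF[5]=0
  step 2: row=0, L[0]='S', prepend. Next row=LF[0]=2
  step 3: row=2, L[2]='5', prepend. Next row=LF[2]=1
  step 4: row=1, L[1]='T', prepend. Next row=LF[1]=3
  step 5: row=3, L[3]='n', prepend. Next row=LF[3]=11
  step 6: row=11, L[11]='o', prepend. Next row=LF[11]=13
  step 7: row=13, L[13]='i', prepend. Next row=LF[13]=9
  step 8: row=9, L[9]='t', prepend. Next row=LF[9]=17
  step 9: row=17, L[17]='a', prepend. Next row=LF[17]=4
  step 10: row=4, L[4]='r', prepend. Next row=LF[4]=14
  step 11: row=14, L[14]='g', prepend. Next row=LF[14]=7
  step 12: row=7, L[7]='e', prepend. Next row=LF[7]=6
  step 13: row=6, L[6]='t', prepend. Next row=LF[6]=16
  step 14: row=16, L[16]='n', prepend. Next row=LF[16]=12
  step 15: row=12, L[12]='i', prepend. Next row=LF[12]=8
  step 16: row=8, L[8]='s', prepend. Next row=LF[8]=15
  step 17: row=15, L[15]='i', prepend. Next row=LF[15]=10
  step 18: row=10, L[10]='d', prepend. Next row=LF[10]=5
Reversed output: disintegrationT5S$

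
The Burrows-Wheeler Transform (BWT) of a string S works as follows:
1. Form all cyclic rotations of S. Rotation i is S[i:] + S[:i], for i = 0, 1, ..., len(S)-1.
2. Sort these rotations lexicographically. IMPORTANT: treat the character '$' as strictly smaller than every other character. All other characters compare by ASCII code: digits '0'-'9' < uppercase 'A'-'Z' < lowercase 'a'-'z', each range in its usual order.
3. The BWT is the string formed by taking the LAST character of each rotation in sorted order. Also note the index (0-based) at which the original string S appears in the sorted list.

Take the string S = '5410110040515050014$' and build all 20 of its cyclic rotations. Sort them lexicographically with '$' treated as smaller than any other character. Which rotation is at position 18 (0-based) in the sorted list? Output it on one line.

All 20 rotations (rotation i = S[i:]+S[:i]):
  rot[0] = 5410110040515050014$
  rot[1] = 410110040515050014$5
  rot[2] = 10110040515050014$54
  rot[3] = 0110040515050014$541
  rot[4] = 110040515050014$5410
  rot[5] = 10040515050014$54101
  rot[6] = 0040515050014$541011
  rot[7] = 040515050014$5410110
  rot[8] = 40515050014$54101100
  rot[9] = 0515050014$541011004
  rot[10] = 515050014$5410110040
  rot[11] = 15050014$54101100405
  rot[12] = 5050014$541011004051
  rot[13] = 050014$5410110040515
  rot[14] = 50014$54101100405150
  rot[15] = 0014$541011004051505
  rot[16] = 014$5410110040515050
  rot[17] = 14$54101100405150500
  rot[18] = 4$541011004051505001
  rot[19] = $5410110040515050014
Sorted (with $ < everything):
  sorted[0] = $5410110040515050014
  sorted[1] = 0014$541011004051505
  sorted[2] = 0040515050014$541011
  sorted[3] = 0110040515050014$541
  sorted[4] = 014$5410110040515050
  sorted[5] = 040515050014$5410110
  sorted[6] = 050014$5410110040515
  sorted[7] = 0515050014$541011004
  sorted[8] = 10040515050014$54101
  sorted[9] = 10110040515050014$54
  sorted[10] = 110040515050014$5410
  sorted[11] = 14$54101100405150500
  sorted[12] = 15050014$54101100405
  sorted[13] = 4$541011004051505001
  sorted[14] = 40515050014$54101100
  sorted[15] = 410110040515050014$5
  sorted[16] = 50014$54101100405150
  sorted[17] = 5050014$541011004051
  sorted[18] = 515050014$5410110040
  sorted[19] = 5410110040515050014$
sorted[18] = 515050014$5410110040

Answer: 515050014$5410110040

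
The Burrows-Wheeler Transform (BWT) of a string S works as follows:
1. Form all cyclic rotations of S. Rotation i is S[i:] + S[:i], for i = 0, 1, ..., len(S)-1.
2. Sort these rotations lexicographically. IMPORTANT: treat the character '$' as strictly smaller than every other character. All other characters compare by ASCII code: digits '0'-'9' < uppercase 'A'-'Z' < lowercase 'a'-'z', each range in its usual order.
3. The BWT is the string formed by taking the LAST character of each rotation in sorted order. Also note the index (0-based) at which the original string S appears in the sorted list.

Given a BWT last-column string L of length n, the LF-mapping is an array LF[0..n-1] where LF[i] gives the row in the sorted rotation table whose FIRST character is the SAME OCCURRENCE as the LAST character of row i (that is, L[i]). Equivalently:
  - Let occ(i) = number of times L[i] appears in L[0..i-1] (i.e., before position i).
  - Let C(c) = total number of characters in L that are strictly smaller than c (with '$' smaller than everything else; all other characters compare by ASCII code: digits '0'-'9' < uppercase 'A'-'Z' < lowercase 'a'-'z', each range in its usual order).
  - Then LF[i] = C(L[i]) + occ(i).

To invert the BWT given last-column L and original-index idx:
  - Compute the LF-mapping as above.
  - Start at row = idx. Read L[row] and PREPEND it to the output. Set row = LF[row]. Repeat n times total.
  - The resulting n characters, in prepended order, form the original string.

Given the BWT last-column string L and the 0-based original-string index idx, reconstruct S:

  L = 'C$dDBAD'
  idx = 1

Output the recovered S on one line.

Answer: ADdBDC$

Derivation:
LF mapping: 3 0 6 4 2 1 5
Walk LF starting at row 1, prepending L[row]:
  step 1: row=1, L[1]='$', prepend. Next row=LF[1]=0
  step 2: row=0, L[0]='C', prepend. Next row=LF[0]=3
  step 3: row=3, L[3]='D', prepend. Next row=LF[3]=4
  step 4: row=4, L[4]='B', prepend. Next row=LF[4]=2
  step 5: row=2, L[2]='d', prepend. Next row=LF[2]=6
  step 6: row=6, L[6]='D', prepend. Next row=LF[6]=5
  step 7: row=5, L[5]='A', prepend. Next row=LF[5]=1
Reversed output: ADdBDC$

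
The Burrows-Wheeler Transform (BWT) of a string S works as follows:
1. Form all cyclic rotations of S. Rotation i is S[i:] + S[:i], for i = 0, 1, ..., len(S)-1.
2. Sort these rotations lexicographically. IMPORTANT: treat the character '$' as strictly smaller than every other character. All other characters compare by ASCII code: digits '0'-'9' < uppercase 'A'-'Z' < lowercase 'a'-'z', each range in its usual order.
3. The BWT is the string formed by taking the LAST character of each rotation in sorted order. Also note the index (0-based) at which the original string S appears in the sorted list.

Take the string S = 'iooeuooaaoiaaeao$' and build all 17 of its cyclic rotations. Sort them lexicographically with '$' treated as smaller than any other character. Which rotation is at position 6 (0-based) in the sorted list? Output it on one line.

Answer: eao$iooeuooaaoiaa

Derivation:
All 17 rotations (rotation i = S[i:]+S[:i]):
  rot[0] = iooeuooaaoiaaeao$
  rot[1] = ooeuooaaoiaaeao$i
  rot[2] = oeuooaaoiaaeao$io
  rot[3] = euooaaoiaaeao$ioo
  rot[4] = uooaaoiaaeao$iooe
  rot[5] = ooaaoiaaeao$iooeu
  rot[6] = oaaoiaaeao$iooeuo
  rot[7] = aaoiaaeao$iooeuoo
  rot[8] = aoiaaeao$iooeuooa
  rot[9] = oiaaeao$iooeuooaa
  rot[10] = iaaeao$iooeuooaao
  rot[11] = aaeao$iooeuooaaoi
  rot[12] = aeao$iooeuooaaoia
  rot[13] = eao$iooeuooaaoiaa
  rot[14] = ao$iooeuooaaoiaae
  rot[15] = o$iooeuooaaoiaaea
  rot[16] = $iooeuooaaoiaaeao
Sorted (with $ < everything):
  sorted[0] = $iooeuooaaoiaaeao
  sorted[1] = aaeao$iooeuooaaoi
  sorted[2] = aaoiaaeao$iooeuoo
  sorted[3] = aeao$iooeuooaaoia
  sorted[4] = ao$iooeuooaaoiaae
  sorted[5] = aoiaaeao$iooeuooa
  sorted[6] = eao$iooeuooaaoiaa
  sorted[7] = euooaaoiaaeao$ioo
  sorted[8] = iaaeao$iooeuooaao
  sorted[9] = iooeuooaaoiaaeao$
  sorted[10] = o$iooeuooaaoiaaea
  sorted[11] = oaaoiaaeao$iooeuo
  sorted[12] = oeuooaaoiaaeao$io
  sorted[13] = oiaaeao$iooeuooaa
  sorted[14] = ooaaoiaaeao$iooeu
  sorted[15] = ooeuooaaoiaaeao$i
  sorted[16] = uooaaoiaaeao$iooe
sorted[6] = eao$iooeuooaaoiaa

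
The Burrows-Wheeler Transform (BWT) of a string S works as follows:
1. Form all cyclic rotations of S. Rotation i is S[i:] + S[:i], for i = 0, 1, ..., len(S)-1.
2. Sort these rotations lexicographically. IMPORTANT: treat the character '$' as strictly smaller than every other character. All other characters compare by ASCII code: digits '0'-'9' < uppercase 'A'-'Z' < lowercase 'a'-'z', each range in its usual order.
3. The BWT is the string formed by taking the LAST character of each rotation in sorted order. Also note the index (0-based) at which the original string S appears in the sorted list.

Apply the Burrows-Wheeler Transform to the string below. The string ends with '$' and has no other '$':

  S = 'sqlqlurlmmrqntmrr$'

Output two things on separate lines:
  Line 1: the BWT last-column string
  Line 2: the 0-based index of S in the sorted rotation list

All 18 rotations (rotation i = S[i:]+S[:i]):
  rot[0] = sqlqlurlmmrqntmrr$
  rot[1] = qlqlurlmmrqntmrr$s
  rot[2] = lqlurlmmrqntmrr$sq
  rot[3] = qlurlmmrqntmrr$sql
  rot[4] = lurlmmrqntmrr$sqlq
  rot[5] = urlmmrqntmrr$sqlql
  rot[6] = rlmmrqntmrr$sqlqlu
  rot[7] = lmmrqntmrr$sqlqlur
  rot[8] = mmrqntmrr$sqlqlurl
  rot[9] = mrqntmrr$sqlqlurlm
  rot[10] = rqntmrr$sqlqlurlmm
  rot[11] = qntmrr$sqlqlurlmmr
  rot[12] = ntmrr$sqlqlurlmmrq
  rot[13] = tmrr$sqlqlurlmmrqn
  rot[14] = mrr$sqlqlurlmmrqnt
  rot[15] = rr$sqlqlurlmmrqntm
  rot[16] = r$sqlqlurlmmrqntmr
  rot[17] = $sqlqlurlmmrqntmrr
Sorted (with $ < everything):
  sorted[0] = $sqlqlurlmmrqntmrr  (last char: 'r')
  sorted[1] = lmmrqntmrr$sqlqlur  (last char: 'r')
  sorted[2] = lqlurlmmrqntmrr$sq  (last char: 'q')
  sorted[3] = lurlmmrqntmrr$sqlq  (last char: 'q')
  sorted[4] = mmrqntmrr$sqlqlurl  (last char: 'l')
  sorted[5] = mrqntmrr$sqlqlurlm  (last char: 'm')
  sorted[6] = mrr$sqlqlurlmmrqnt  (last char: 't')
  sorted[7] = ntmrr$sqlqlurlmmrq  (last char: 'q')
  sorted[8] = qlqlurlmmrqntmrr$s  (last char: 's')
  sorted[9] = qlurlmmrqntmrr$sql  (last char: 'l')
  sorted[10] = qntmrr$sqlqlurlmmr  (last char: 'r')
  sorted[11] = r$sqlqlurlmmrqntmr  (last char: 'r')
  sorted[12] = rlmmrqntmrr$sqlqlu  (last char: 'u')
  sorted[13] = rqntmrr$sqlqlurlmm  (last char: 'm')
  sorted[14] = rr$sqlqlurlmmrqntm  (last char: 'm')
  sorted[15] = sqlqlurlmmrqntmrr$  (last char: '$')
  sorted[16] = tmrr$sqlqlurlmmrqn  (last char: 'n')
  sorted[17] = urlmmrqntmrr$sqlql  (last char: 'l')
Last column: rrqqlmtqslrrumm$nl
Original string S is at sorted index 15

Answer: rrqqlmtqslrrumm$nl
15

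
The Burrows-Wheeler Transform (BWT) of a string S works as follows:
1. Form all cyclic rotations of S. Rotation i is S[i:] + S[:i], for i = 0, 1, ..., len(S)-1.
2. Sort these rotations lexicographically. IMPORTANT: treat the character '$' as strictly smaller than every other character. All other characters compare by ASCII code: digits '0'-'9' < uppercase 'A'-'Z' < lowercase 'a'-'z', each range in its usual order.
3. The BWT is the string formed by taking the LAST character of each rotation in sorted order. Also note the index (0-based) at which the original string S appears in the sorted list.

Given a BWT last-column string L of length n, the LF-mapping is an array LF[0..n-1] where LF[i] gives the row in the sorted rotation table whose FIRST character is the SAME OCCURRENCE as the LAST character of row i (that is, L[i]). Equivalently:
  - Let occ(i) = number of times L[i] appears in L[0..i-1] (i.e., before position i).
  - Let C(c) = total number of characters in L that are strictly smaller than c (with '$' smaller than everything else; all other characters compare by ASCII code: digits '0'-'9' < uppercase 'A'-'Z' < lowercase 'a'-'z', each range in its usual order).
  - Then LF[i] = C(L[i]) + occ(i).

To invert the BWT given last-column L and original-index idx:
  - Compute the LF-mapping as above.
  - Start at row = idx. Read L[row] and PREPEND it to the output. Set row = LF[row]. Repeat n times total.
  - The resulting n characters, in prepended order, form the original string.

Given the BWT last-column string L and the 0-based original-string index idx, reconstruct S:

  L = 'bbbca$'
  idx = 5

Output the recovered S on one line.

Answer: cbabb$

Derivation:
LF mapping: 2 3 4 5 1 0
Walk LF starting at row 5, prepending L[row]:
  step 1: row=5, L[5]='$', prepend. Next row=LF[5]=0
  step 2: row=0, L[0]='b', prepend. Next row=LF[0]=2
  step 3: row=2, L[2]='b', prepend. Next row=LF[2]=4
  step 4: row=4, L[4]='a', prepend. Next row=LF[4]=1
  step 5: row=1, L[1]='b', prepend. Next row=LF[1]=3
  step 6: row=3, L[3]='c', prepend. Next row=LF[3]=5
Reversed output: cbabb$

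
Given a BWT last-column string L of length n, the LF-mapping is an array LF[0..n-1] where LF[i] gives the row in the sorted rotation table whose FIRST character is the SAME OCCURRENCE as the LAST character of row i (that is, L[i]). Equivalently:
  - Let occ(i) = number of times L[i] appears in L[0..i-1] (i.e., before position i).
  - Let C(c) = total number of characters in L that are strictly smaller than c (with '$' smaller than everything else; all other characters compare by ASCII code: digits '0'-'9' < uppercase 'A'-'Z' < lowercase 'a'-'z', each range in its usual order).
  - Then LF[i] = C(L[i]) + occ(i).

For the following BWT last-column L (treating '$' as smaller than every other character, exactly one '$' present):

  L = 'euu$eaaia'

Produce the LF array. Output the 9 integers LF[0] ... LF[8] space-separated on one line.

Char counts: '$':1, 'a':3, 'e':2, 'i':1, 'u':2
C (first-col start): C('$')=0, C('a')=1, C('e')=4, C('i')=6, C('u')=7
L[0]='e': occ=0, LF[0]=C('e')+0=4+0=4
L[1]='u': occ=0, LF[1]=C('u')+0=7+0=7
L[2]='u': occ=1, LF[2]=C('u')+1=7+1=8
L[3]='$': occ=0, LF[3]=C('$')+0=0+0=0
L[4]='e': occ=1, LF[4]=C('e')+1=4+1=5
L[5]='a': occ=0, LF[5]=C('a')+0=1+0=1
L[6]='a': occ=1, LF[6]=C('a')+1=1+1=2
L[7]='i': occ=0, LF[7]=C('i')+0=6+0=6
L[8]='a': occ=2, LF[8]=C('a')+2=1+2=3

Answer: 4 7 8 0 5 1 2 6 3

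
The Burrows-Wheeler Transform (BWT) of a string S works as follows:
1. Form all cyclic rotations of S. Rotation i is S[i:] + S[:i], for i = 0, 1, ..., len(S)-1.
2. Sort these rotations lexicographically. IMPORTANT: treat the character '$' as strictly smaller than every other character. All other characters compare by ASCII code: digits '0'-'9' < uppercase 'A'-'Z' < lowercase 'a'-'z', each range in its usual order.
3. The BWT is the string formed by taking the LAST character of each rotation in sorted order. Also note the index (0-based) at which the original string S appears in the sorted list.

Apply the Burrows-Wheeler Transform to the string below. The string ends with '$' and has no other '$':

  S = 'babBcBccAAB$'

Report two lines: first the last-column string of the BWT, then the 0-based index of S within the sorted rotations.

Answer: BcAAbcba$cBB
8

Derivation:
All 12 rotations (rotation i = S[i:]+S[:i]):
  rot[0] = babBcBccAAB$
  rot[1] = abBcBccAAB$b
  rot[2] = bBcBccAAB$ba
  rot[3] = BcBccAAB$bab
  rot[4] = cBccAAB$babB
  rot[5] = BccAAB$babBc
  rot[6] = ccAAB$babBcB
  rot[7] = cAAB$babBcBc
  rot[8] = AAB$babBcBcc
  rot[9] = AB$babBcBccA
  rot[10] = B$babBcBccAA
  rot[11] = $babBcBccAAB
Sorted (with $ < everything):
  sorted[0] = $babBcBccAAB  (last char: 'B')
  sorted[1] = AAB$babBcBcc  (last char: 'c')
  sorted[2] = AB$babBcBccA  (last char: 'A')
  sorted[3] = B$babBcBccAA  (last char: 'A')
  sorted[4] = BcBccAAB$bab  (last char: 'b')
  sorted[5] = BccAAB$babBc  (last char: 'c')
  sorted[6] = abBcBccAAB$b  (last char: 'b')
  sorted[7] = bBcBccAAB$ba  (last char: 'a')
  sorted[8] = babBcBccAAB$  (last char: '$')
  sorted[9] = cAAB$babBcBc  (last char: 'c')
  sorted[10] = cBccAAB$babB  (last char: 'B')
  sorted[11] = ccAAB$babBcB  (last char: 'B')
Last column: BcAAbcba$cBB
Original string S is at sorted index 8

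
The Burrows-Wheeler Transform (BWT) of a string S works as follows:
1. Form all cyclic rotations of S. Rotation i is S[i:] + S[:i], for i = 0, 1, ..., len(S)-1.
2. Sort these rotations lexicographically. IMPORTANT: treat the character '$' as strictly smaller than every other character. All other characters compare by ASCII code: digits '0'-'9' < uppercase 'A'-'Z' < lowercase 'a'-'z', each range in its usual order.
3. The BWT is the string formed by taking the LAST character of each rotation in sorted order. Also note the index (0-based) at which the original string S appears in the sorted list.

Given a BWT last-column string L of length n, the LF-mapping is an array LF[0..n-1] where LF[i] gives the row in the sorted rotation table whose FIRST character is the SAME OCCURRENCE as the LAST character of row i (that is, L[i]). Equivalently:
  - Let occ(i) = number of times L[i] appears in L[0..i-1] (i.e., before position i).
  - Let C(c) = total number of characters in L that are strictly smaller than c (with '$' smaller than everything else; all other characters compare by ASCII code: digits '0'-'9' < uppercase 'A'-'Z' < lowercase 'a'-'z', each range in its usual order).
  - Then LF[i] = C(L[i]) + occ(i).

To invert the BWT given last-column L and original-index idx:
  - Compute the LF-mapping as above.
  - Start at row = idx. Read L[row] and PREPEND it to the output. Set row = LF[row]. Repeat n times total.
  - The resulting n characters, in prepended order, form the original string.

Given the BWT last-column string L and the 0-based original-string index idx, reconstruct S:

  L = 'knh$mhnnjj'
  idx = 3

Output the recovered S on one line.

LF mapping: 5 7 1 0 6 2 8 9 3 4
Walk LF starting at row 3, prepending L[row]:
  step 1: row=3, L[3]='$', prepend. Next row=LF[3]=0
  step 2: row=0, L[0]='k', prepend. Next row=LF[0]=5
  step 3: row=5, L[5]='h', prepend. Next row=LF[5]=2
  step 4: row=2, L[2]='h', prepend. Next row=LF[2]=1
  step 5: row=1, L[1]='n', prepend. Next row=LF[1]=7
  step 6: row=7, L[7]='n', prepend. Next row=LF[7]=9
  step 7: row=9, L[9]='j', prepend. Next row=LF[9]=4
  step 8: row=4, L[4]='m', prepend. Next row=LF[4]=6
  step 9: row=6, L[6]='n', prepend. Next row=LF[6]=8
  step 10: row=8, L[8]='j', prepend. Next row=LF[8]=3
Reversed output: jnmjnnhhk$

Answer: jnmjnnhhk$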